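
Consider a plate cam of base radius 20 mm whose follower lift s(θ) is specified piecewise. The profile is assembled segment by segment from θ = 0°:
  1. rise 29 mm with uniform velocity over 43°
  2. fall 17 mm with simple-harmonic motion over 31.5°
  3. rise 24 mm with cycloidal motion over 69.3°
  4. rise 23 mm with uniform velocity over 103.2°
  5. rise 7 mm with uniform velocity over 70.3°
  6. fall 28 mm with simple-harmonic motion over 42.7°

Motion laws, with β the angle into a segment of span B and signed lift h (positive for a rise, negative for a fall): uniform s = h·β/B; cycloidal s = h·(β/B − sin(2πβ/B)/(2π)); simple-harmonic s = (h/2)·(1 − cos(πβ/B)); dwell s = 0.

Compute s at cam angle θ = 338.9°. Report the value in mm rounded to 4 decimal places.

seg 1 [0°–43°] uniform, h=29: full span → s += 29 → s = 29.0000
seg 2 [43°–74.5°] simple-harmonic, h=-17: full span → s += -17 → s = 12.0000
seg 3 [74.5°–143.8°] cycloidal, h=24: full span → s += 24 → s = 36.0000
seg 4 [143.8°–247°] uniform, h=23: full span → s += 23 → s = 59.0000
seg 5 [247°–317.3°] uniform, h=7: full span → s += 7 → s = 66.0000
seg 6 [317.3°–360°] simple-harmonic, h=-28: θ=338.9° here. β=21.6, B=42.7. -28/2·(1 − cos(π·0.5059)) = -14.2575 → s = 51.7425

51.7425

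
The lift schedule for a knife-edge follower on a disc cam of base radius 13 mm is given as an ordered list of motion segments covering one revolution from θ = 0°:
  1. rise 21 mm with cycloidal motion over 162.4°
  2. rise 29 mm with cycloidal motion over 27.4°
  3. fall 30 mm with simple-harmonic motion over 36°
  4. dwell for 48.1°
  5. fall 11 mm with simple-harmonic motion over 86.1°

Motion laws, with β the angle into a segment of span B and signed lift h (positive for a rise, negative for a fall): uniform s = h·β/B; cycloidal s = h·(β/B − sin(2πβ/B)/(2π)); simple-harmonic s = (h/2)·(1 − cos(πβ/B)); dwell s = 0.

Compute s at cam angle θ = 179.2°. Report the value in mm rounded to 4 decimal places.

seg 1 [0°–162.4°] cycloidal, h=21: full span → s += 21 → s = 21.0000
seg 2 [162.4°–189.8°] cycloidal, h=29: θ=179.2° here. β=16.8, B=27.4. 29·(0.6131 − sin(2π·0.6131)/(2π)) = 20.7926 → s = 41.7926

41.7926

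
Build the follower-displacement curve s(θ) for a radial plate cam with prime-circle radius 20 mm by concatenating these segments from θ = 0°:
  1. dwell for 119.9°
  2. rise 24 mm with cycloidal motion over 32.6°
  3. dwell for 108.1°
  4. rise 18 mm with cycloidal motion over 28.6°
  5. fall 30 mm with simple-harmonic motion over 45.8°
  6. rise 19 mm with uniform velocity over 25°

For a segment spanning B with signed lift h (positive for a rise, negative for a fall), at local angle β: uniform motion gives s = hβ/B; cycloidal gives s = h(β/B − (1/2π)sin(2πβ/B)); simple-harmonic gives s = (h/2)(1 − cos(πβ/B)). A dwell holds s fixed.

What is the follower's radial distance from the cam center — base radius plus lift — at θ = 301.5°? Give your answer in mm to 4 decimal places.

seg 1 [0°–119.9°] dwell: s stays 0.0000
seg 2 [119.9°–152.5°] cycloidal, h=24: full span → s += 24 → s = 24.0000
seg 3 [152.5°–260.6°] dwell: s stays 24.0000
seg 4 [260.6°–289.2°] cycloidal, h=18: full span → s += 18 → s = 42.0000
seg 5 [289.2°–335°] simple-harmonic, h=-30: θ=301.5° here. β=12.3, B=45.8. -30/2·(1 − cos(π·0.2686)) = -5.0295 → s = 36.9705
radial distance = base radius + s = 20 + 36.9705 = 56.9705

56.9705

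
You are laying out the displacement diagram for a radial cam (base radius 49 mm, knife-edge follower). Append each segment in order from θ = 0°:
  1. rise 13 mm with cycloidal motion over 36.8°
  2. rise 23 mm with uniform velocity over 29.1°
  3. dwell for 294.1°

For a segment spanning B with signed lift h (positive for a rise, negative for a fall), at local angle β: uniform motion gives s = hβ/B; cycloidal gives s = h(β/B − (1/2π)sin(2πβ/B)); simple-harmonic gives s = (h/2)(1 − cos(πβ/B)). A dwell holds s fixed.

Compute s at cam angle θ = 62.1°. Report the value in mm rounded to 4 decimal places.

seg 1 [0°–36.8°] cycloidal, h=13: full span → s += 13 → s = 13.0000
seg 2 [36.8°–65.9°] uniform, h=23: θ=62.1° here. β=25.3, B=29.1. 23·25.3/29.1 = 19.9966 → s = 32.9966

32.9966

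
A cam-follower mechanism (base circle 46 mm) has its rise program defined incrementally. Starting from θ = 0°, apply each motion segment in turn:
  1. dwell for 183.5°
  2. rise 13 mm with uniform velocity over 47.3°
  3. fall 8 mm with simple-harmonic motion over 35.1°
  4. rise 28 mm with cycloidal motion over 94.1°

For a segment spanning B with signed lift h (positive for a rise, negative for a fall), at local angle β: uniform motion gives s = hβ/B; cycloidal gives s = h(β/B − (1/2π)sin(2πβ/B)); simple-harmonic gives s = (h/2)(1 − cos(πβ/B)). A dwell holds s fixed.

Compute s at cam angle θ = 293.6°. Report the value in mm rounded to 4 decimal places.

seg 1 [0°–183.5°] dwell: s stays 0.0000
seg 2 [183.5°–230.8°] uniform, h=13: full span → s += 13 → s = 13.0000
seg 3 [230.8°–265.9°] simple-harmonic, h=-8: full span → s += -8 → s = 5.0000
seg 4 [265.9°–360°] cycloidal, h=28: θ=293.6° here. β=27.7, B=94.1. 28·(0.2944 − sin(2π·0.2944)/(2π)) = 3.9580 → s = 8.9580

8.9580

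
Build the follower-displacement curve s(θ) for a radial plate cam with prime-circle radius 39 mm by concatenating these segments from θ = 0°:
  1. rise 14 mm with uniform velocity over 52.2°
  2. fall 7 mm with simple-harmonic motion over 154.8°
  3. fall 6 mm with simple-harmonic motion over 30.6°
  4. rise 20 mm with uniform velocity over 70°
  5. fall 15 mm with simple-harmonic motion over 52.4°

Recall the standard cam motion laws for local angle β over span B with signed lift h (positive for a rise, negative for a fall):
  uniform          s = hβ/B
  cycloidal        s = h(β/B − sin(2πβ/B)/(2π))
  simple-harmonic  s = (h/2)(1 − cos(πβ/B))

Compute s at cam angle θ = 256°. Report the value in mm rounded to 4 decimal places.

seg 1 [0°–52.2°] uniform, h=14: full span → s += 14 → s = 14.0000
seg 2 [52.2°–207°] simple-harmonic, h=-7: full span → s += -7 → s = 7.0000
seg 3 [207°–237.6°] simple-harmonic, h=-6: full span → s += -6 → s = 1.0000
seg 4 [237.6°–307.6°] uniform, h=20: θ=256° here. β=18.4, B=70. 20·18.4/70 = 5.2571 → s = 6.2571

6.2571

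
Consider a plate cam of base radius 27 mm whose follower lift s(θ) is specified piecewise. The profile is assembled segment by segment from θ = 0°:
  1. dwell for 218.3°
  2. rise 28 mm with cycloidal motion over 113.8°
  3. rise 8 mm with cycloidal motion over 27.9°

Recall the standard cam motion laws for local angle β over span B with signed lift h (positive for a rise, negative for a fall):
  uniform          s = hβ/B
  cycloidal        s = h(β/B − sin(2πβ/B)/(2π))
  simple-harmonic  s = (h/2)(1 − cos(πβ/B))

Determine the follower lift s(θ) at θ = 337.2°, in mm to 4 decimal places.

seg 1 [0°–218.3°] dwell: s stays 0.0000
seg 2 [218.3°–332.1°] cycloidal, h=28: full span → s += 28 → s = 28.0000
seg 3 [332.1°–360°] cycloidal, h=8: θ=337.2° here. β=5.1, B=27.9. 8·(0.1828 − sin(2π·0.1828)/(2π)) = 0.3010 → s = 28.3010

28.3010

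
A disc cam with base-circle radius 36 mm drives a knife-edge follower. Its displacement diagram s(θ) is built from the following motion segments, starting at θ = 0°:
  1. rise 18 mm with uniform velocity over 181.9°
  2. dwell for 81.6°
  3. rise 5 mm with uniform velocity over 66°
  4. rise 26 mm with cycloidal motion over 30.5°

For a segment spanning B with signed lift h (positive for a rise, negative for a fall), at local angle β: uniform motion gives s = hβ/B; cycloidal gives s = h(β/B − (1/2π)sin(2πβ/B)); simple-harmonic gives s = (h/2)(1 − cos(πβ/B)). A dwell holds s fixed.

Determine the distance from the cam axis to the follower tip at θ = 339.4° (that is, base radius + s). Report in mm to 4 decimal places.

seg 1 [0°–181.9°] uniform, h=18: full span → s += 18 → s = 18.0000
seg 2 [181.9°–263.5°] dwell: s stays 18.0000
seg 3 [263.5°–329.5°] uniform, h=5: full span → s += 5 → s = 23.0000
seg 4 [329.5°–360°] cycloidal, h=26: θ=339.4° here. β=9.9, B=30.5. 26·(0.3246 − sin(2π·0.3246)/(2π)) = 4.7475 → s = 27.7475
radial distance = base radius + s = 36 + 27.7475 = 63.7475

63.7475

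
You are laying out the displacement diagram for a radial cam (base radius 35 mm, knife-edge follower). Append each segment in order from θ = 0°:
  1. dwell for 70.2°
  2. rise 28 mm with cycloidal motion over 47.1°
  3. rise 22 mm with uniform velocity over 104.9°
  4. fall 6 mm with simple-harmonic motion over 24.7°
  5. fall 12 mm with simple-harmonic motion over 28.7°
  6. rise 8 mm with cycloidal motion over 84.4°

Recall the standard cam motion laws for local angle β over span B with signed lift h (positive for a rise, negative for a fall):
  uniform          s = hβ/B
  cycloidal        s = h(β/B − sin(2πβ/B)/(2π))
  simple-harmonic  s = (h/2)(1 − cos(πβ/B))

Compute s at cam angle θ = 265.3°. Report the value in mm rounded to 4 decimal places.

seg 1 [0°–70.2°] dwell: s stays 0.0000
seg 2 [70.2°–117.3°] cycloidal, h=28: full span → s += 28 → s = 28.0000
seg 3 [117.3°–222.2°] uniform, h=22: full span → s += 22 → s = 50.0000
seg 4 [222.2°–246.9°] simple-harmonic, h=-6: full span → s += -6 → s = 44.0000
seg 5 [246.9°–275.6°] simple-harmonic, h=-12: θ=265.3° here. β=18.4, B=28.7. -12/2·(1 − cos(π·0.6411)) = -8.5737 → s = 35.4263

35.4263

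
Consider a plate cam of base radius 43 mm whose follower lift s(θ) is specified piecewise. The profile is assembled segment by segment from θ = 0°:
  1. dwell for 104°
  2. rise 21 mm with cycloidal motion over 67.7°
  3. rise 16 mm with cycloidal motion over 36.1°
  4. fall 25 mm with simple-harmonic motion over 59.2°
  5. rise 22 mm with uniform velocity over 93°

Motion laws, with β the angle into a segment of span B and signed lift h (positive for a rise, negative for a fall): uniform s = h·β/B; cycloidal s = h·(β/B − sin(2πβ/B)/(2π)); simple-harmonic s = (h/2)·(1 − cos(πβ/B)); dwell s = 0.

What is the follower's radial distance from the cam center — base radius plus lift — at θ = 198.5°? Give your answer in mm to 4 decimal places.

seg 1 [0°–104°] dwell: s stays 0.0000
seg 2 [104°–171.7°] cycloidal, h=21: full span → s += 21 → s = 21.0000
seg 3 [171.7°–207.8°] cycloidal, h=16: θ=198.5° here. β=26.8, B=36.1. 16·(0.7424 − sin(2π·0.7424)/(2π)) = 14.4217 → s = 35.4217
radial distance = base radius + s = 43 + 35.4217 = 78.4217

78.4217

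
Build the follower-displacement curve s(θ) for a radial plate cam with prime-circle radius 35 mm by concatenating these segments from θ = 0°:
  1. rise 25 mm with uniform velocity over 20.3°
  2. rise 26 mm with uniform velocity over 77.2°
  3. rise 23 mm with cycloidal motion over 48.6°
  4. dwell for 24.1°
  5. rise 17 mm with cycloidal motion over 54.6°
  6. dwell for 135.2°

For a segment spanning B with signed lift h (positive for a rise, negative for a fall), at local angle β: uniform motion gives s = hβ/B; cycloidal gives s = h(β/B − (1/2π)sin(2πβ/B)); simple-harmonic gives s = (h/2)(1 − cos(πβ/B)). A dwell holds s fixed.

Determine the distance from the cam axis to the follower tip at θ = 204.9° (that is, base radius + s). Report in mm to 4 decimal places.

seg 1 [0°–20.3°] uniform, h=25: full span → s += 25 → s = 25.0000
seg 2 [20.3°–97.5°] uniform, h=26: full span → s += 26 → s = 51.0000
seg 3 [97.5°–146.1°] cycloidal, h=23: full span → s += 23 → s = 74.0000
seg 4 [146.1°–170.2°] dwell: s stays 74.0000
seg 5 [170.2°–224.8°] cycloidal, h=17: θ=204.9° here. β=34.7, B=54.6. 17·(0.6355 − sin(2π·0.6355)/(2π)) = 12.8395 → s = 86.8395
radial distance = base radius + s = 35 + 86.8395 = 121.8395

121.8395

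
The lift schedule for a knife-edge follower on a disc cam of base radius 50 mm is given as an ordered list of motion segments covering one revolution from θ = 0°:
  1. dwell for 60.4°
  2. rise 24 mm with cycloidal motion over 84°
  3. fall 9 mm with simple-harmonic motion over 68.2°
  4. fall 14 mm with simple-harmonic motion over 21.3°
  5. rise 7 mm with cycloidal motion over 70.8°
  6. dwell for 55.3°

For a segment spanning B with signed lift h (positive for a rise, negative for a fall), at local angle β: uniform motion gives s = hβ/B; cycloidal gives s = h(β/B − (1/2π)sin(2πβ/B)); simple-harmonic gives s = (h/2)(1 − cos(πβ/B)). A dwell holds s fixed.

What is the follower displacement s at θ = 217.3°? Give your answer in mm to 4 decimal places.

seg 1 [0°–60.4°] dwell: s stays 0.0000
seg 2 [60.4°–144.4°] cycloidal, h=24: full span → s += 24 → s = 24.0000
seg 3 [144.4°–212.6°] simple-harmonic, h=-9: full span → s += -9 → s = 15.0000
seg 4 [212.6°–233.9°] simple-harmonic, h=-14: θ=217.3° here. β=4.7, B=21.3. -14/2·(1 − cos(π·0.2207)) = -1.6156 → s = 13.3844

13.3844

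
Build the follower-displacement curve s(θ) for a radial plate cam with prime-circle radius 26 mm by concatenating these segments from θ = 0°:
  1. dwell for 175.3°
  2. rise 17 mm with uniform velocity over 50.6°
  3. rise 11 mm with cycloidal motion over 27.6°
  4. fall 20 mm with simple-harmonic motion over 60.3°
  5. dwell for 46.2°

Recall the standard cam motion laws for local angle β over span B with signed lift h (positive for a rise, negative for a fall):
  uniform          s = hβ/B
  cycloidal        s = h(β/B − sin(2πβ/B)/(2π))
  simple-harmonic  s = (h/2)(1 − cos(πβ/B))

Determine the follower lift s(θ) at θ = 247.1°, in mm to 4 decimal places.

seg 1 [0°–175.3°] dwell: s stays 0.0000
seg 2 [175.3°–225.9°] uniform, h=17: full span → s += 17 → s = 17.0000
seg 3 [225.9°–253.5°] cycloidal, h=11: θ=247.1° here. β=21.2, B=27.6. 11·(0.7681 − sin(2π·0.7681)/(2π)) = 10.1887 → s = 27.1887

27.1887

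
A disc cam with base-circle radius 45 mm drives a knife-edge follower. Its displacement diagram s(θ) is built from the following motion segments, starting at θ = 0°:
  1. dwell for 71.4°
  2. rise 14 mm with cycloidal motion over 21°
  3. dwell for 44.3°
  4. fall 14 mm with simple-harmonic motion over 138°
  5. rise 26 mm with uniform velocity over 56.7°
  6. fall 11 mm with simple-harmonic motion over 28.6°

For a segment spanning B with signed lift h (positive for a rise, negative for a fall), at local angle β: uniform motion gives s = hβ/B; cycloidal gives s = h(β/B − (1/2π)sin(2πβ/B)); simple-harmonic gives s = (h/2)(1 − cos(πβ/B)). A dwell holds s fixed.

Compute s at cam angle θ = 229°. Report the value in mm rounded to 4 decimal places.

seg 1 [0°–71.4°] dwell: s stays 0.0000
seg 2 [71.4°–92.4°] cycloidal, h=14: full span → s += 14 → s = 14.0000
seg 3 [92.4°–136.7°] dwell: s stays 14.0000
seg 4 [136.7°–274.7°] simple-harmonic, h=-14: θ=229° here. β=92.3, B=138. -14/2·(1 − cos(π·0.6688)) = -10.5413 → s = 3.4587

3.4587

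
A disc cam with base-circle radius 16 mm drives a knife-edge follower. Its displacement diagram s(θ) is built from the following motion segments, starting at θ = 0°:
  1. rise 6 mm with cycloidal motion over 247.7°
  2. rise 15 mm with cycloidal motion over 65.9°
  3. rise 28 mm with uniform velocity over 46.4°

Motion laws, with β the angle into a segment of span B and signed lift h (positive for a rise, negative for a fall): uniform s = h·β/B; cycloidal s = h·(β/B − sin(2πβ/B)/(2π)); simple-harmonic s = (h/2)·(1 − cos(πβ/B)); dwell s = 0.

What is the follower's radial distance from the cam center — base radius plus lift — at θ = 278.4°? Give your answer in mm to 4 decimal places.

seg 1 [0°–247.7°] cycloidal, h=6: full span → s += 6 → s = 6.0000
seg 2 [247.7°–313.6°] cycloidal, h=15: θ=278.4° here. β=30.7, B=65.9. 15·(0.4659 − sin(2π·0.4659)/(2π)) = 6.4796 → s = 12.4796
radial distance = base radius + s = 16 + 12.4796 = 28.4796

28.4796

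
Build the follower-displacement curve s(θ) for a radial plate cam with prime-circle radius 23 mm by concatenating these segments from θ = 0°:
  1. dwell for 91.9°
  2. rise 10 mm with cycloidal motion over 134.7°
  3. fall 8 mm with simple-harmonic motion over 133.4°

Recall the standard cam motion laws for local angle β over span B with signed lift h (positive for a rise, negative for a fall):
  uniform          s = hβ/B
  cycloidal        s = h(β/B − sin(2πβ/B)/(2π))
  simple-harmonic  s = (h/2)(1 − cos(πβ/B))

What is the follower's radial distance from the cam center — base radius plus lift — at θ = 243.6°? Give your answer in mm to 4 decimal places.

seg 1 [0°–91.9°] dwell: s stays 0.0000
seg 2 [91.9°–226.6°] cycloidal, h=10: full span → s += 10 → s = 10.0000
seg 3 [226.6°–360°] simple-harmonic, h=-8: θ=243.6° here. β=17, B=133.4. -8/2·(1 − cos(π·0.1274)) = -0.3163 → s = 9.6837
radial distance = base radius + s = 23 + 9.6837 = 32.6837

32.6837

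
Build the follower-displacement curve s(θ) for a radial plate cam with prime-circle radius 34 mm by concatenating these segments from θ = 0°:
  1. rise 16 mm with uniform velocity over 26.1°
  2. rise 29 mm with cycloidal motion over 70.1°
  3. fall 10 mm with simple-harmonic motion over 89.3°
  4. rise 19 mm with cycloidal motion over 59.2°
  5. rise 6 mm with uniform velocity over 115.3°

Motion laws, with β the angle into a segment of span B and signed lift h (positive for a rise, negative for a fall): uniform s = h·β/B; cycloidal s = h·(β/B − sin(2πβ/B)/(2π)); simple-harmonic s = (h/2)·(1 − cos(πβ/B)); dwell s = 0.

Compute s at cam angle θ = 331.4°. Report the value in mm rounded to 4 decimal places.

seg 1 [0°–26.1°] uniform, h=16: full span → s += 16 → s = 16.0000
seg 2 [26.1°–96.2°] cycloidal, h=29: full span → s += 29 → s = 45.0000
seg 3 [96.2°–185.5°] simple-harmonic, h=-10: full span → s += -10 → s = 35.0000
seg 4 [185.5°–244.7°] cycloidal, h=19: full span → s += 19 → s = 54.0000
seg 5 [244.7°–360°] uniform, h=6: θ=331.4° here. β=86.7, B=115.3. 6·86.7/115.3 = 4.5117 → s = 58.5117

58.5117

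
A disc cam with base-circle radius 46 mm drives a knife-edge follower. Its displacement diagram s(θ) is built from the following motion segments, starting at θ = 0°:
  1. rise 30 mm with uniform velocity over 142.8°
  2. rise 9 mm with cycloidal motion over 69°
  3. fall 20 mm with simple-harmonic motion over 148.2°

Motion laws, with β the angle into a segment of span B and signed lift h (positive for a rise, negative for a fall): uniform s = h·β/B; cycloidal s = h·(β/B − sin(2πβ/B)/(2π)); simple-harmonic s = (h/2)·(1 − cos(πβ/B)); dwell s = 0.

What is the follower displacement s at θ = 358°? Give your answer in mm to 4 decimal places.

seg 1 [0°–142.8°] uniform, h=30: full span → s += 30 → s = 30.0000
seg 2 [142.8°–211.8°] cycloidal, h=9: full span → s += 9 → s = 39.0000
seg 3 [211.8°–360°] simple-harmonic, h=-20: θ=358° here. β=146.2, B=148.2. -20/2·(1 − cos(π·0.9865)) = -19.9910 → s = 19.0090

19.0090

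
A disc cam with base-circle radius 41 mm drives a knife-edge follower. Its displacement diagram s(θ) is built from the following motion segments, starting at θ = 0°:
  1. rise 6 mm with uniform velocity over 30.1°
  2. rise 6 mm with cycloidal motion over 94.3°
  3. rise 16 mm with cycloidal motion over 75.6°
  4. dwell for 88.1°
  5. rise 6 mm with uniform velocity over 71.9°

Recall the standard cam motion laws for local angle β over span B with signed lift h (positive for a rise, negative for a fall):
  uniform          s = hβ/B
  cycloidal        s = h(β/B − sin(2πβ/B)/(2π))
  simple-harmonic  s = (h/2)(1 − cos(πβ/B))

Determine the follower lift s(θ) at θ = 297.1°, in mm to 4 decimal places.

seg 1 [0°–30.1°] uniform, h=6: full span → s += 6 → s = 6.0000
seg 2 [30.1°–124.4°] cycloidal, h=6: full span → s += 6 → s = 12.0000
seg 3 [124.4°–200°] cycloidal, h=16: full span → s += 16 → s = 28.0000
seg 4 [200°–288.1°] dwell: s stays 28.0000
seg 5 [288.1°–360°] uniform, h=6: θ=297.1° here. β=9, B=71.9. 6·9/71.9 = 0.7510 → s = 28.7510

28.7510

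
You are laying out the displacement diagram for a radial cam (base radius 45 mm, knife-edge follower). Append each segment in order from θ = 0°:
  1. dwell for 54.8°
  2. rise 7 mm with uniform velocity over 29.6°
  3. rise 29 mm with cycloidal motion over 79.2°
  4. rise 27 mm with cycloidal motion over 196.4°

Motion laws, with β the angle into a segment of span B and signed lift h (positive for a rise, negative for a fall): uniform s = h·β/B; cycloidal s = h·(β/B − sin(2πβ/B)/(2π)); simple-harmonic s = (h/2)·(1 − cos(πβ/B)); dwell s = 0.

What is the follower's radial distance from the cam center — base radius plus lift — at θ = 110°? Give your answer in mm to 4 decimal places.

seg 1 [0°–54.8°] dwell: s stays 0.0000
seg 2 [54.8°–84.4°] uniform, h=7: full span → s += 7 → s = 7.0000
seg 3 [84.4°–163.6°] cycloidal, h=29: θ=110° here. β=25.6, B=79.2. 29·(0.3232 − sin(2π·0.3232)/(2π)) = 5.2383 → s = 12.2383
radial distance = base radius + s = 45 + 12.2383 = 57.2383

57.2383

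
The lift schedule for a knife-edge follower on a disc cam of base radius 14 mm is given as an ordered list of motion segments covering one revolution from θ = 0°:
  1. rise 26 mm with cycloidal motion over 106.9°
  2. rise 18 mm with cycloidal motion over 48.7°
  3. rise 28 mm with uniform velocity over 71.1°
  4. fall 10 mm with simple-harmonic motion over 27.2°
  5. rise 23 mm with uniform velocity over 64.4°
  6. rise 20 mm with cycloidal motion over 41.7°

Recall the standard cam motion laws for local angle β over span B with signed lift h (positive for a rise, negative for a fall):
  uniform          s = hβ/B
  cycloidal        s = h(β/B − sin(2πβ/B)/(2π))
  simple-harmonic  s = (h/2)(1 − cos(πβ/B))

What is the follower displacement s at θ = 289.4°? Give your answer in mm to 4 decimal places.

seg 1 [0°–106.9°] cycloidal, h=26: full span → s += 26 → s = 26.0000
seg 2 [106.9°–155.6°] cycloidal, h=18: full span → s += 18 → s = 44.0000
seg 3 [155.6°–226.7°] uniform, h=28: full span → s += 28 → s = 72.0000
seg 4 [226.7°–253.9°] simple-harmonic, h=-10: full span → s += -10 → s = 62.0000
seg 5 [253.9°–318.3°] uniform, h=23: θ=289.4° here. β=35.5, B=64.4. 23·35.5/64.4 = 12.6786 → s = 74.6786

74.6786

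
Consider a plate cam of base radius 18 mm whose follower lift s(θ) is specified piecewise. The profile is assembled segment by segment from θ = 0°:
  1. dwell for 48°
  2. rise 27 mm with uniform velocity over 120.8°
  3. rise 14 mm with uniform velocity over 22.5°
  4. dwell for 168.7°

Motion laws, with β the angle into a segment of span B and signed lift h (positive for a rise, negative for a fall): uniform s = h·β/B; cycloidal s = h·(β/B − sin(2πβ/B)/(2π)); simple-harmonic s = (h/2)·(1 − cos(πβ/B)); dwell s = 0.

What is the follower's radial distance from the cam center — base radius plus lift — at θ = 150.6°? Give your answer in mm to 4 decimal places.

seg 1 [0°–48°] dwell: s stays 0.0000
seg 2 [48°–168.8°] uniform, h=27: θ=150.6° here. β=102.6, B=120.8. 27·102.6/120.8 = 22.9321 → s = 22.9321
radial distance = base radius + s = 18 + 22.9321 = 40.9321

40.9321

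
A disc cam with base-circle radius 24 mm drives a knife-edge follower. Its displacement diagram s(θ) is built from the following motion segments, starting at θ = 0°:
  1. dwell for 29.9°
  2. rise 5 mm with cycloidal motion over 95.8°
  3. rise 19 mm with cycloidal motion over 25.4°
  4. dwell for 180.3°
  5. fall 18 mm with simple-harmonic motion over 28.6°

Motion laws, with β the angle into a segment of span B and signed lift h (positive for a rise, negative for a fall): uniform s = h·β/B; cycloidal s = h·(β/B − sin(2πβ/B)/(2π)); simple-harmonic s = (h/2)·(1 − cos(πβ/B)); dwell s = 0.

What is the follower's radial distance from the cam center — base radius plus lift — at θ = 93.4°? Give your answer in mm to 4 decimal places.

seg 1 [0°–29.9°] dwell: s stays 0.0000
seg 2 [29.9°–125.7°] cycloidal, h=5: θ=93.4° here. β=63.5, B=95.8. 5·(0.6628 − sin(2π·0.6628)/(2π)) = 3.9936 → s = 3.9936
radial distance = base radius + s = 24 + 3.9936 = 27.9936

27.9936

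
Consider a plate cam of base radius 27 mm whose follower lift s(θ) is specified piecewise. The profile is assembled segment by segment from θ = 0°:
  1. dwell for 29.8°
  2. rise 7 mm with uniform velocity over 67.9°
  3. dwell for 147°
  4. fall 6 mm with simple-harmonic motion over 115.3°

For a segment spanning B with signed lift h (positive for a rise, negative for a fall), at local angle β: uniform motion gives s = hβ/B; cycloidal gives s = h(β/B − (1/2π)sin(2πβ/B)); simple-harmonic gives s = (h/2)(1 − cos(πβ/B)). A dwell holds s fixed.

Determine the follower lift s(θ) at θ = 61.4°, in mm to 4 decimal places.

seg 1 [0°–29.8°] dwell: s stays 0.0000
seg 2 [29.8°–97.7°] uniform, h=7: θ=61.4° here. β=31.6, B=67.9. 7·31.6/67.9 = 3.2577 → s = 3.2577

3.2577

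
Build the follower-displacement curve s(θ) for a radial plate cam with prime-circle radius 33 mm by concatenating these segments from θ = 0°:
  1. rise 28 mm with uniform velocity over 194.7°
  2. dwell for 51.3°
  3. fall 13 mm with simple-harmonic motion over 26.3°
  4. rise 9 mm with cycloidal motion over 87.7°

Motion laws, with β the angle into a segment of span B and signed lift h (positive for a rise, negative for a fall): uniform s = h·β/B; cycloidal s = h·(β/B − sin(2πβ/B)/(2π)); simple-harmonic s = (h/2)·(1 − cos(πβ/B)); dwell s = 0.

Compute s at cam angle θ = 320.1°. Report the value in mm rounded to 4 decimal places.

seg 1 [0°–194.7°] uniform, h=28: full span → s += 28 → s = 28.0000
seg 2 [194.7°–246°] dwell: s stays 28.0000
seg 3 [246°–272.3°] simple-harmonic, h=-13: full span → s += -13 → s = 15.0000
seg 4 [272.3°–360°] cycloidal, h=9: θ=320.1° here. β=47.8, B=87.7. 9·(0.5450 − sin(2π·0.5450)/(2π)) = 5.3053 → s = 20.3053

20.3053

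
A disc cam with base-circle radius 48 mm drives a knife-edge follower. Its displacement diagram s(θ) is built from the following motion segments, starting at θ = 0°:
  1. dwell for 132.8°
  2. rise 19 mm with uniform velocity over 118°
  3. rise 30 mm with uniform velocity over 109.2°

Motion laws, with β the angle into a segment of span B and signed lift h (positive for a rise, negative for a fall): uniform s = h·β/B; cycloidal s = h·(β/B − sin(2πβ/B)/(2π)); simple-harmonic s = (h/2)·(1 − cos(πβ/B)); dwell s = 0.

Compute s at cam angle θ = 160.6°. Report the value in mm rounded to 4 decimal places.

seg 1 [0°–132.8°] dwell: s stays 0.0000
seg 2 [132.8°–250.8°] uniform, h=19: θ=160.6° here. β=27.8, B=118. 19·27.8/118 = 4.4763 → s = 4.4763

4.4763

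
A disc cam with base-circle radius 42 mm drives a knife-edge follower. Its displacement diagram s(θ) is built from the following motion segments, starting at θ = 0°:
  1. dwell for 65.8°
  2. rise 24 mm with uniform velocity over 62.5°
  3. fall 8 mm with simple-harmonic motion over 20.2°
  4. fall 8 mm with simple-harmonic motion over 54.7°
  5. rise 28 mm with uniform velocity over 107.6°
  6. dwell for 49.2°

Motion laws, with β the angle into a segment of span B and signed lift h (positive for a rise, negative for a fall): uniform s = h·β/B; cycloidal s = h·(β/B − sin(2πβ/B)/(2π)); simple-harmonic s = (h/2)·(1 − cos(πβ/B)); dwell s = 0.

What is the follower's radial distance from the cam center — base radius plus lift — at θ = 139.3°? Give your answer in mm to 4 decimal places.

seg 1 [0°–65.8°] dwell: s stays 0.0000
seg 2 [65.8°–128.3°] uniform, h=24: full span → s += 24 → s = 24.0000
seg 3 [128.3°–148.5°] simple-harmonic, h=-8: θ=139.3° here. β=11, B=20.2. -8/2·(1 − cos(π·0.5446)) = -4.5581 → s = 19.4419
radial distance = base radius + s = 42 + 19.4419 = 61.4419

61.4419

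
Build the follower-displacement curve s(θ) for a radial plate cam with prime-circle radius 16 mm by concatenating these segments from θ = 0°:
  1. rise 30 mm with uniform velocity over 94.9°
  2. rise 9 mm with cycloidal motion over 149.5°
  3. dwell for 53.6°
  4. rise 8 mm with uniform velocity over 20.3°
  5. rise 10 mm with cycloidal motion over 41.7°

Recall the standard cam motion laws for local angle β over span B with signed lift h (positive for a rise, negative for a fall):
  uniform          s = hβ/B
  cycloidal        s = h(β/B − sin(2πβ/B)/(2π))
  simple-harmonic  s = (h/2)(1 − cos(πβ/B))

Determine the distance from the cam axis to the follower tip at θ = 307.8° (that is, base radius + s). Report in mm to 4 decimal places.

seg 1 [0°–94.9°] uniform, h=30: full span → s += 30 → s = 30.0000
seg 2 [94.9°–244.4°] cycloidal, h=9: full span → s += 9 → s = 39.0000
seg 3 [244.4°–298°] dwell: s stays 39.0000
seg 4 [298°–318.3°] uniform, h=8: θ=307.8° here. β=9.8, B=20.3. 8·9.8/20.3 = 3.8621 → s = 42.8621
radial distance = base radius + s = 16 + 42.8621 = 58.8621

58.8621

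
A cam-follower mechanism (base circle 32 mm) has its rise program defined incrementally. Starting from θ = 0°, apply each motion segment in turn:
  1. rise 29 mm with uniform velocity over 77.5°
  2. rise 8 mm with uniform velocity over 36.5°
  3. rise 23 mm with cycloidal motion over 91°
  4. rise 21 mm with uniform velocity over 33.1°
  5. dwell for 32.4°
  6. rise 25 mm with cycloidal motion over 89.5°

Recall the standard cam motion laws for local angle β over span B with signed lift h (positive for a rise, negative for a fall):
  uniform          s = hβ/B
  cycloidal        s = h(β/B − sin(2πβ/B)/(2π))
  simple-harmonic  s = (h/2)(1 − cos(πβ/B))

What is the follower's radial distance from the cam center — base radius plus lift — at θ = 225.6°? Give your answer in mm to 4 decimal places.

seg 1 [0°–77.5°] uniform, h=29: full span → s += 29 → s = 29.0000
seg 2 [77.5°–114°] uniform, h=8: full span → s += 8 → s = 37.0000
seg 3 [114°–205°] cycloidal, h=23: full span → s += 23 → s = 60.0000
seg 4 [205°–238.1°] uniform, h=21: θ=225.6° here. β=20.6, B=33.1. 21·20.6/33.1 = 13.0695 → s = 73.0695
radial distance = base radius + s = 32 + 73.0695 = 105.0695

105.0695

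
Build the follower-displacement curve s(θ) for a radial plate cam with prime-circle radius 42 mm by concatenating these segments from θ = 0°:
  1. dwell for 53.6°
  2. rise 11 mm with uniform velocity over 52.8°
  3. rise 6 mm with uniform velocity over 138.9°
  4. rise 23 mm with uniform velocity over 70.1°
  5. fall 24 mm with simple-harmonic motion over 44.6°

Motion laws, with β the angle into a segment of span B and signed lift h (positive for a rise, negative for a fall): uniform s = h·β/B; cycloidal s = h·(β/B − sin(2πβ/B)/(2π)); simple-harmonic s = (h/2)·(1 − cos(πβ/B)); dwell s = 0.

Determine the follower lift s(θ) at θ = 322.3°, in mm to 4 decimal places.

seg 1 [0°–53.6°] dwell: s stays 0.0000
seg 2 [53.6°–106.4°] uniform, h=11: full span → s += 11 → s = 11.0000
seg 3 [106.4°–245.3°] uniform, h=6: full span → s += 6 → s = 17.0000
seg 4 [245.3°–315.4°] uniform, h=23: full span → s += 23 → s = 40.0000
seg 5 [315.4°–360°] simple-harmonic, h=-24: θ=322.3° here. β=6.9, B=44.6. -24/2·(1 − cos(π·0.1547)) = -1.3897 → s = 38.6103

38.6103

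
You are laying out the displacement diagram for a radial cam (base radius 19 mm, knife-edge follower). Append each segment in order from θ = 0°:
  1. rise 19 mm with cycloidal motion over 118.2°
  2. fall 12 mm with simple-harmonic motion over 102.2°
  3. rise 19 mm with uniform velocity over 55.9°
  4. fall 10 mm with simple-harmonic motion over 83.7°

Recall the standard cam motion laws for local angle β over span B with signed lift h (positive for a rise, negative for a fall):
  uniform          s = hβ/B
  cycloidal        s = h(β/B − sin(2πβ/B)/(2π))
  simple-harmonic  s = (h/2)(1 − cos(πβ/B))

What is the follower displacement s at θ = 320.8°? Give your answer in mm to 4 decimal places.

seg 1 [0°–118.2°] cycloidal, h=19: full span → s += 19 → s = 19.0000
seg 2 [118.2°–220.4°] simple-harmonic, h=-12: full span → s += -12 → s = 7.0000
seg 3 [220.4°–276.3°] uniform, h=19: full span → s += 19 → s = 26.0000
seg 4 [276.3°–360°] simple-harmonic, h=-10: θ=320.8° here. β=44.5, B=83.7. -10/2·(1 − cos(π·0.5317)) = -5.4965 → s = 20.5035

20.5035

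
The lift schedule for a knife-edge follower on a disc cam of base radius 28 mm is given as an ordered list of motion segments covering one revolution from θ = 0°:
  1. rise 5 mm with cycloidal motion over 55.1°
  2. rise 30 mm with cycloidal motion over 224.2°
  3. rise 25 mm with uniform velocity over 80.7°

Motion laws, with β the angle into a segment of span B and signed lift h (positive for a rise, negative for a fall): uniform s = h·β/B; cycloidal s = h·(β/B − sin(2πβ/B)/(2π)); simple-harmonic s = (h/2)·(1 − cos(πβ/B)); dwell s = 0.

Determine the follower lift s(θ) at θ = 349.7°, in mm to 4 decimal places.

seg 1 [0°–55.1°] cycloidal, h=5: full span → s += 5 → s = 5.0000
seg 2 [55.1°–279.3°] cycloidal, h=30: full span → s += 30 → s = 35.0000
seg 3 [279.3°–360°] uniform, h=25: θ=349.7° here. β=70.4, B=80.7. 25·70.4/80.7 = 21.8092 → s = 56.8092

56.8092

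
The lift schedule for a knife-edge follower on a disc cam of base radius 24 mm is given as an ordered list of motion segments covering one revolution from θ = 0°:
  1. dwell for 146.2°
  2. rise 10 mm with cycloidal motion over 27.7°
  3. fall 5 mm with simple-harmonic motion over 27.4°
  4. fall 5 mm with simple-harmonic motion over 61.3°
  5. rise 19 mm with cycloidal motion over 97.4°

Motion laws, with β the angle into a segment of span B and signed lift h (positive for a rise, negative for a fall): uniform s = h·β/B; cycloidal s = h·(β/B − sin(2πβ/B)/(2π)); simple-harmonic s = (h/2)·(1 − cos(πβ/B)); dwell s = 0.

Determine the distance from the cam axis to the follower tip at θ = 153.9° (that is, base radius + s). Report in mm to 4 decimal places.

seg 1 [0°–146.2°] dwell: s stays 0.0000
seg 2 [146.2°–173.9°] cycloidal, h=10: θ=153.9° here. β=7.7, B=27.7. 10·(0.2780 − sin(2π·0.2780)/(2π)) = 1.2128 → s = 1.2128
radial distance = base radius + s = 24 + 1.2128 = 25.2128

25.2128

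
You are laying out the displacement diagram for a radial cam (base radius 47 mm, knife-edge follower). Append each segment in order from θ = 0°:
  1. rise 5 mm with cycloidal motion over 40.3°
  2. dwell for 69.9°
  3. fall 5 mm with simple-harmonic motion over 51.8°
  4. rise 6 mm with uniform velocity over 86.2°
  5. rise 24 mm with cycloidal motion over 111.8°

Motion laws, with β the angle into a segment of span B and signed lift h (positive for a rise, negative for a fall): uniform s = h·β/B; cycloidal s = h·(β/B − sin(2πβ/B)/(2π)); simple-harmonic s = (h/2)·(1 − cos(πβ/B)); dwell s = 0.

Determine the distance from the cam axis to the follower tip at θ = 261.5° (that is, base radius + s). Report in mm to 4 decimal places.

seg 1 [0°–40.3°] cycloidal, h=5: full span → s += 5 → s = 5.0000
seg 2 [40.3°–110.2°] dwell: s stays 5.0000
seg 3 [110.2°–162°] simple-harmonic, h=-5: full span → s += -5 → s = 0.0000
seg 4 [162°–248.2°] uniform, h=6: full span → s += 6 → s = 6.0000
seg 5 [248.2°–360°] cycloidal, h=24: θ=261.5° here. β=13.3, B=111.8. 24·(0.1190 − sin(2π·0.1190)/(2π)) = 0.2585 → s = 6.2585
radial distance = base radius + s = 47 + 6.2585 = 53.2585

53.2585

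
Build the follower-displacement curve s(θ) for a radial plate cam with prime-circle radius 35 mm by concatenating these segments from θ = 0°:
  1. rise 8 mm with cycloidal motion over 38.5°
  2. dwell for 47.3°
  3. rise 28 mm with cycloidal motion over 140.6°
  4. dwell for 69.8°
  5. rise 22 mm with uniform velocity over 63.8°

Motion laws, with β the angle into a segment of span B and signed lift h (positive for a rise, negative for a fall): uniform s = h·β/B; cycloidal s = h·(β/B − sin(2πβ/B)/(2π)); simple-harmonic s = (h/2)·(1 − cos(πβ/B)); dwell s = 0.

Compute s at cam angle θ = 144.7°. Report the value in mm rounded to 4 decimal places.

seg 1 [0°–38.5°] cycloidal, h=8: full span → s += 8 → s = 8.0000
seg 2 [38.5°–85.8°] dwell: s stays 8.0000
seg 3 [85.8°–226.4°] cycloidal, h=28: θ=144.7° here. β=58.9, B=140.6. 28·(0.4189 − sin(2π·0.4189)/(2π)) = 9.5564 → s = 17.5564

17.5564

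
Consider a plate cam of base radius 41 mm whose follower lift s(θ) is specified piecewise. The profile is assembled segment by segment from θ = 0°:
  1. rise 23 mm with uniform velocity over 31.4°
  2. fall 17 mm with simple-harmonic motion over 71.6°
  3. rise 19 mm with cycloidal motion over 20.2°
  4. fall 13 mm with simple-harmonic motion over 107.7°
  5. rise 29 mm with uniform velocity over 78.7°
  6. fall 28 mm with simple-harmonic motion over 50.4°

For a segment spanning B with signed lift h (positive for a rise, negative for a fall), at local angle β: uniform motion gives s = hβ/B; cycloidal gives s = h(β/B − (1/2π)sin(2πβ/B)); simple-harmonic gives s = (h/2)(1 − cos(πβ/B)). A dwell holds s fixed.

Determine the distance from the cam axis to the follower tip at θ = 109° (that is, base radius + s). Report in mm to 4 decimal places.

seg 1 [0°–31.4°] uniform, h=23: full span → s += 23 → s = 23.0000
seg 2 [31.4°–103°] simple-harmonic, h=-17: full span → s += -17 → s = 6.0000
seg 3 [103°–123.2°] cycloidal, h=19: θ=109° here. β=6, B=20.2. 19·(0.2970 − sin(2π·0.2970)/(2π)) = 2.7507 → s = 8.7507
radial distance = base radius + s = 41 + 8.7507 = 49.7507

49.7507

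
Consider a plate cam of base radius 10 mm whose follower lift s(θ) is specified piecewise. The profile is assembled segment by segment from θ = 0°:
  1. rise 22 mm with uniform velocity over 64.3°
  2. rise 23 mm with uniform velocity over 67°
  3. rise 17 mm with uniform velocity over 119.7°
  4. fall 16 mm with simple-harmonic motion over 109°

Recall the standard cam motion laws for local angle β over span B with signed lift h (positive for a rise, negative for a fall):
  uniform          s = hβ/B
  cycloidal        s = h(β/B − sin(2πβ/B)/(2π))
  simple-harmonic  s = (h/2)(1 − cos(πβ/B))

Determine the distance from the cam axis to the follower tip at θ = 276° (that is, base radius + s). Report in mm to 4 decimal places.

seg 1 [0°–64.3°] uniform, h=22: full span → s += 22 → s = 22.0000
seg 2 [64.3°–131.3°] uniform, h=23: full span → s += 23 → s = 45.0000
seg 3 [131.3°–251°] uniform, h=17: full span → s += 17 → s = 62.0000
seg 4 [251°–360°] simple-harmonic, h=-16: θ=276° here. β=25, B=109. -16/2·(1 − cos(π·0.2294)) = -1.9884 → s = 60.0116
radial distance = base radius + s = 10 + 60.0116 = 70.0116

70.0116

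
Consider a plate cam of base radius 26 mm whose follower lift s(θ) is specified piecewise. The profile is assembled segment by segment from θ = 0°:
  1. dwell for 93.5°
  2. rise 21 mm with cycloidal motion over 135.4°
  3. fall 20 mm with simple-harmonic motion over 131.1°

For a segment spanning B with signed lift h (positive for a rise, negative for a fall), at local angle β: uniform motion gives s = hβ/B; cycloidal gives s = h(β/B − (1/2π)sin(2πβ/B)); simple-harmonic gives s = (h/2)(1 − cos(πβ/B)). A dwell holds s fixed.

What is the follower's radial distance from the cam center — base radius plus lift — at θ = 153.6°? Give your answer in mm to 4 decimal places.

seg 1 [0°–93.5°] dwell: s stays 0.0000
seg 2 [93.5°–228.9°] cycloidal, h=21: θ=153.6° here. β=60.1, B=135.4. 21·(0.4439 − sin(2π·0.4439)/(2π)) = 8.1668 → s = 8.1668
radial distance = base radius + s = 26 + 8.1668 = 34.1668

34.1668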